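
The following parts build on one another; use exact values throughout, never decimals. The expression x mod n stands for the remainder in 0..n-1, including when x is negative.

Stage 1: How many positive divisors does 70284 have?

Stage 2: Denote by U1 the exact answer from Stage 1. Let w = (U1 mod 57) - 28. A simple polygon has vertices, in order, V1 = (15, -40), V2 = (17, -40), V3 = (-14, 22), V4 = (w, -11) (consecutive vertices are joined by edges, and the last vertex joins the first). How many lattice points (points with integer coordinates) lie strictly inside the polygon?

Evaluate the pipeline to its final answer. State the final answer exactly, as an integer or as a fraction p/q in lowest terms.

586

Stage 1: 70284 = 2^2 * 3 * 5857; number of divisors = (2+1) * (1+1) * (1+1) = 12; answer 12
Stage 2: U1 = 12; w = -16; cross terms: (15*-40 - 17*-40)=80, (17*22 - -14*-40)=-186, (-14*-11 - -16*22)=506, (-16*-40 - 15*-11)=805; twice the area = |1205| = 1205; area = 1205/2; boundary points = 2 + 31 + 1 + 1 = 35; strictly interior points = area - boundary/2 + 1 = 586; answer 586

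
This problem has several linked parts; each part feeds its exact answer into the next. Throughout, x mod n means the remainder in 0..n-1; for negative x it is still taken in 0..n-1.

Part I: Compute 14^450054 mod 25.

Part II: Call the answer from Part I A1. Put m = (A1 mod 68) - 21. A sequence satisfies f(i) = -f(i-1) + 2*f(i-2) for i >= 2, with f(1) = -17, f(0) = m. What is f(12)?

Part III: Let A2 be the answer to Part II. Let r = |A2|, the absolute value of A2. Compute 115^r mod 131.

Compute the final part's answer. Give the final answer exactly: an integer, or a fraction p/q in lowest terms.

Part I: squarings mod 25: 14^1=14, 14^2=21, 14^4=16, 14^8=6, 14^16=11, 14^32=21, 14^64=16, 14^128=6, 14^256=11, 14^512=21, 14^1024=16, 14^2048=6, 14^4096=11, 14^8192=21, 14^16384=16, 14^32768=6, 14^65536=11, 14^131072=21, 14^262144=16; 14^450054 = 14^2 * 14^4 * 14^512 * 14^1024 * 14^2048 * 14^4096 * 14^16384 * 14^32768 * 14^131072 * 14^262144 = 16 (mod 25); answer 16
Part II: A1 = 16; m = -5; f(2) = -1*(-17) + 2*(-5) = 7; iterating: f(2)=7, f(3)=-41, f(4)=55, f(5)=-137, f(6)=247, f(7)=-521, f(8)=1015, f(9)=-2057, f(10)=4087, f(11)=-8201, f(12)=16375; answer 16375
Part III: A2 = 16375; r = 16375; squarings mod 131: 115^1=115, 115^2=125, 115^4=36, 115^8=117, 115^16=65, 115^32=33, 115^64=41, 115^128=109, 115^256=91, 115^512=28, 115^1024=129, 115^2048=4, 115^4096=16, 115^8192=125; 115^16375 = 115^1 * 115^2 * 115^4 * 115^16 * 115^32 * 115^64 * 115^128 * 115^256 * 115^512 * 115^1024 * 115^2048 * 115^4096 * 115^8192 = 68 (mod 131); answer 68

68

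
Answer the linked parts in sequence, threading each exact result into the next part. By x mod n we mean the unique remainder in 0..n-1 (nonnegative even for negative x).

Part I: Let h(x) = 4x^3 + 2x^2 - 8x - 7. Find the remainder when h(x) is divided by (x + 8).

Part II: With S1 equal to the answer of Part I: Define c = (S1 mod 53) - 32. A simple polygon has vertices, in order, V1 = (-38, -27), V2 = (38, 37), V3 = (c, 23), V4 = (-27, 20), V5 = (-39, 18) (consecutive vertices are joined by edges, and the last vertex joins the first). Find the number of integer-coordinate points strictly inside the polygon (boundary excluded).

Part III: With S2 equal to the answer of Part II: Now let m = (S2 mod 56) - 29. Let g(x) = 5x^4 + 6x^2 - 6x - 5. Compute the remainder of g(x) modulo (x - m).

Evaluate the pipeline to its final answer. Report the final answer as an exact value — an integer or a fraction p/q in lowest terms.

2289087

Part I: remainder = value at the root: 4*(-8)^3 + 2*(-8)^2 - 8*(-8)^1 - 7 = (-2048) + (128) + (64) + (-7) = -1863; answer -1863
Part II: S1 = -1863; c = 13; cross terms: (-38*37 - 38*-27)=-380, (38*23 - 13*37)=393, (13*20 - -27*23)=881, (-27*18 - -39*20)=294, (-39*-27 - -38*18)=1737; twice the area = |2925| = 2925; area = 2925/2; boundary points = 4 + 1 + 1 + 2 + 1 = 9; strictly interior points = area - boundary/2 + 1 = 1459; answer 1459
Part III: S2 = 1459; m = -26; remainder = value at the root: 5*(-26)^4 + 6*(-26)^2 - 6*(-26)^1 - 5 = (2284880) + (4056) + (156) + (-5) = 2289087; answer 2289087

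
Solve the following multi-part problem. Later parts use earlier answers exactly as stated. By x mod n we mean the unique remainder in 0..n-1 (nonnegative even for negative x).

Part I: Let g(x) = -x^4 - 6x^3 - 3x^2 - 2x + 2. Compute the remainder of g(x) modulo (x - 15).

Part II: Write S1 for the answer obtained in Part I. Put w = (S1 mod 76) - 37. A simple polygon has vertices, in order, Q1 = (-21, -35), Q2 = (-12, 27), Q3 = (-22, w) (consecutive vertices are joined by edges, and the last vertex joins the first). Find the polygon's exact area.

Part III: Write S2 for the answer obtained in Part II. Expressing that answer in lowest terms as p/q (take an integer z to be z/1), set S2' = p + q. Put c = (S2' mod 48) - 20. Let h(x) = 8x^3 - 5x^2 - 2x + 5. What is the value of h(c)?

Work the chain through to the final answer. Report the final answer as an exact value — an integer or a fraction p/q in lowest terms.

45005

Part I: remainder = value at the root: -1*(15)^4 - 6*(15)^3 - 3*(15)^2 - 2*(15)^1 + 2 = (-50625) + (-20250) + (-675) + (-30) + (2) = -71578; answer -71578
Part II: S1 = -71578; w = -23; cross terms: (-21*27 - -12*-35)=-987, (-12*-23 - -22*27)=870, (-22*-35 - -21*-23)=287; twice the area = |170| = 170; area = 85; answer 85
Part III: S2 = 85; threaded value p + q = 86; c = 18; 8*(18)^3 - 5*(18)^2 - 2*(18)^1 + 5 = (46656) + (-1620) + (-36) + (5) = 45005; answer 45005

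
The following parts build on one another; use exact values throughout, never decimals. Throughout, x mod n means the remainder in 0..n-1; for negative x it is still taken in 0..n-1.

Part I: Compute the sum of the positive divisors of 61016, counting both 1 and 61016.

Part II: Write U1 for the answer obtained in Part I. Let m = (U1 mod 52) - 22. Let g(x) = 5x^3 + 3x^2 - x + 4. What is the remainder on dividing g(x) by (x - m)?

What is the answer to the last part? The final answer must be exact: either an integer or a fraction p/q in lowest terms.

Part I: 61016 = 2^3 * 29 * 263; sigma = (1 + 2 + 4 + 8) * (1 + 29) * (1 + 263) = 15 * 30 * 264 = 118800; answer 118800
Part II: U1 = 118800; m = 10; remainder = value at the root: 5*(10)^3 + 3*(10)^2 - 1*(10)^1 + 4 = (5000) + (300) + (-10) + (4) = 5294; answer 5294

5294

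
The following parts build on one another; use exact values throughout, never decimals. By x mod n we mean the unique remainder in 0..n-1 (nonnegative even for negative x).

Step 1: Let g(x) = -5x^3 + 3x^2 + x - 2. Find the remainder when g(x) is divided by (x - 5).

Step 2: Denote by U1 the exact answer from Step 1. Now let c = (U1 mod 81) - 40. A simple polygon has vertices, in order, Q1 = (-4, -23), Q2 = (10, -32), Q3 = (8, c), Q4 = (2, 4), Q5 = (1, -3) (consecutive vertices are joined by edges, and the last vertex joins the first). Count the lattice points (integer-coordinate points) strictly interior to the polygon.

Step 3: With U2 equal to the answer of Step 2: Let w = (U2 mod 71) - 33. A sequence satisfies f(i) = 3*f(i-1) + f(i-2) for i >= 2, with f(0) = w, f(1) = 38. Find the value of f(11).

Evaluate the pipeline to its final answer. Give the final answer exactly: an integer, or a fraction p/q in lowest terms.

4005494

Step 1: remainder = value at the root: -5*(5)^3 + 3*(5)^2 + 1*(5)^1 - 2 = (-625) + (75) + (5) + (-2) = -547; answer -547
Step 2: U1 = -547; c = -20; cross terms: (-4*-32 - 10*-23)=358, (10*-20 - 8*-32)=56, (8*4 - 2*-20)=72, (2*-3 - 1*4)=-10, (1*-23 - -4*-3)=-35; twice the area = |441| = 441; area = 441/2; boundary points = 1 + 2 + 6 + 1 + 5 = 15; strictly interior points = area - boundary/2 + 1 = 214; answer 214
Step 3: U2 = 214; w = -32; f(2) = 3*(38) + 1*(-32) = 82; iterating: f(2)=82, f(3)=284, f(4)=934, f(5)=3086, f(6)=10192, f(7)=33662, f(8)=111178, f(9)=367196, f(10)=1212766, f(11)=4005494; answer 4005494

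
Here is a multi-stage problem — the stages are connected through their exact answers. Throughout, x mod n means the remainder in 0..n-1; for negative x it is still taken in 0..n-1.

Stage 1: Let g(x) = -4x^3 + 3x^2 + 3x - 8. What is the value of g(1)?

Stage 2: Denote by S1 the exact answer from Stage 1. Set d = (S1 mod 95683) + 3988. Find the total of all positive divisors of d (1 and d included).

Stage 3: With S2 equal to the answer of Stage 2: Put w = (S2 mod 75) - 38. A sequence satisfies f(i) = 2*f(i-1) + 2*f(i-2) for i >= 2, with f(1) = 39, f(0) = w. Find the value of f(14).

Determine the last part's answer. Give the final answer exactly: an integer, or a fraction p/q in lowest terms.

Stage 1: -4*(1)^3 + 3*(1)^2 + 3*(1)^1 - 8 = (-4) + (3) + (3) + (-8) = -6; answer -6
Stage 2: S1 = -6; d = 99665; 99665 = 5 * 31 * 643; sigma = (1 + 5) * (1 + 31) * (1 + 643) = 6 * 32 * 644 = 123648; answer 123648
Stage 3: S2 = 123648; w = 10; f(2) = 2*(39) + 2*(10) = 98; iterating: f(2)=98, f(3)=274, f(4)=744, f(5)=2036, f(6)=5560, f(7)=15192, f(8)=41504, f(9)=113392, f(10)=309792, f(11)=846368, f(12)=2312320, f(13)=6317376, f(14)=17259392; answer 17259392

17259392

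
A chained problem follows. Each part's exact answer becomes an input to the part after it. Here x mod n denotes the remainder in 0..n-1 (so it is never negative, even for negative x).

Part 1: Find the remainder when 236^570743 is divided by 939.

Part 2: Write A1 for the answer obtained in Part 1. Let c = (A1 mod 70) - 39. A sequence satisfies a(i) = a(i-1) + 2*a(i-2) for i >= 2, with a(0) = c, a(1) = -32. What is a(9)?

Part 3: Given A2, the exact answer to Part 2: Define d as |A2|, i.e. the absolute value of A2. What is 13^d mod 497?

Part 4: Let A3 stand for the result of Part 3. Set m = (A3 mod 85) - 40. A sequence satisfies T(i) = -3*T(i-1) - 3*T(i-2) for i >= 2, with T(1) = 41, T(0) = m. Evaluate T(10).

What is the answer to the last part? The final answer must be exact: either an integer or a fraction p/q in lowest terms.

Part 1: squarings mod 939: 236^1=236, 236^2=295, 236^4=637, 236^8=121, 236^16=556, 236^32=205, 236^64=709, 236^128=316, 236^256=322, 236^512=394, 236^1024=301, 236^2048=457, 236^4096=391, 236^8192=763, 236^16384=928, 236^32768=121, 236^65536=556, 236^131072=205, 236^262144=709, 236^524288=316; 236^570743 = 236^1 * 236^2 * 236^4 * 236^16 * 236^32 * 236^64 * 236^256 * 236^1024 * 236^4096 * 236^8192 * 236^32768 * 236^524288 = 779 (mod 939); answer 779
Part 2: A1 = 779; c = -30; a(2) = 1*(-32) + 2*(-30) = -92; iterating: a(2)=-92, a(3)=-156, a(4)=-340, a(5)=-652, a(6)=-1332, a(7)=-2636, a(8)=-5300, a(9)=-10572; answer -10572
Part 3: A2 = -10572; d = 10572; squarings mod 497: 13^1=13, 13^2=169, 13^4=232, 13^8=148, 13^16=36, 13^32=302, 13^64=253, 13^128=393, 13^256=379, 13^512=8, 13^1024=64, 13^2048=120, 13^4096=484, 13^8192=169; 13^10572 = 13^4 * 13^8 * 13^64 * 13^256 * 13^2048 * 13^8192 = 169 (mod 497); answer 169
Part 4: A3 = 169; m = 44; T(2) = -3*(41) - 3*(44) = -255; iterating: T(2)=-255, T(3)=642, T(4)=-1161, T(5)=1557, T(6)=-1188, T(7)=-1107, T(8)=6885, T(9)=-17334, T(10)=31347; answer 31347

31347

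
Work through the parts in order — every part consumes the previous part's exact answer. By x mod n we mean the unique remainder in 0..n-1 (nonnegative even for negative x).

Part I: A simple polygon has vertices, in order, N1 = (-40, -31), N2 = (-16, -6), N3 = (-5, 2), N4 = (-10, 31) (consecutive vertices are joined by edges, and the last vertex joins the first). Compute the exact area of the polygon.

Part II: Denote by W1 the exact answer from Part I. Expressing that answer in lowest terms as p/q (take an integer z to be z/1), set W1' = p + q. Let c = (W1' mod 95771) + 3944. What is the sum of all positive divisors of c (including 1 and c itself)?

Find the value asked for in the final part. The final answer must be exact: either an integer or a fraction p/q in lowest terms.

Part I: cross terms: (-40*-6 - -16*-31)=-256, (-16*2 - -5*-6)=-62, (-5*31 - -10*2)=-135, (-10*-31 - -40*31)=1550; twice the area = |1097| = 1097; area = 1097/2; answer 1097/2
Part II: W1 = 1097/2; threaded value p + q = 1099; c = 5043; 5043 = 3 * 41^2; sigma = (1 + 3) * (1 + 41 + 1681) = 4 * 1723 = 6892; answer 6892

6892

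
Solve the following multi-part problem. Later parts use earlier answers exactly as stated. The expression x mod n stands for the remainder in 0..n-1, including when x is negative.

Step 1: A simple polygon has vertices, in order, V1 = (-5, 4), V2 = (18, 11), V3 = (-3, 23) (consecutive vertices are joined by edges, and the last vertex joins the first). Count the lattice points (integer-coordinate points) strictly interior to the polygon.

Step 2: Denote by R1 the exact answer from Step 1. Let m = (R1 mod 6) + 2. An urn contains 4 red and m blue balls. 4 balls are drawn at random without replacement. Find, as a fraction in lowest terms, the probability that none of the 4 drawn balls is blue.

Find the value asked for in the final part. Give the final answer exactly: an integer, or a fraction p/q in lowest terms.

Step 1: cross terms: (-5*11 - 18*4)=-127, (18*23 - -3*11)=447, (-3*4 - -5*23)=103; twice the area = |423| = 423; area = 423/2; boundary points = 1 + 3 + 1 = 5; strictly interior points = area - boundary/2 + 1 = 210; answer 210
Step 2: R1 = 210; m = 2; total draws C(6,4) = 15; favorable C(4,4) = 1; P = 1/15; answer 1/15

1/15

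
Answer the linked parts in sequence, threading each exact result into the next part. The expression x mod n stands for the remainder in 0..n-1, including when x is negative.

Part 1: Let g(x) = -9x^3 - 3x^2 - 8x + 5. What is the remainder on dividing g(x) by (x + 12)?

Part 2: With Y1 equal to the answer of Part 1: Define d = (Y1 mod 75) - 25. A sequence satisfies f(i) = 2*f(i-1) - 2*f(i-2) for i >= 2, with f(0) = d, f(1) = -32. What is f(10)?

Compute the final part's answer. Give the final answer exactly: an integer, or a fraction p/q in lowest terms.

-2496

Part 1: remainder = value at the root: -9*(-12)^3 - 3*(-12)^2 - 8*(-12)^1 + 5 = (15552) + (-432) + (96) + (5) = 15221; answer 15221
Part 2: Y1 = 15221; d = 46; f(2) = 2*(-32) - 2*(46) = -156; iterating: f(2)=-156, f(3)=-248, f(4)=-184, f(5)=128, f(6)=624, f(7)=992, f(8)=736, f(9)=-512, f(10)=-2496; answer -2496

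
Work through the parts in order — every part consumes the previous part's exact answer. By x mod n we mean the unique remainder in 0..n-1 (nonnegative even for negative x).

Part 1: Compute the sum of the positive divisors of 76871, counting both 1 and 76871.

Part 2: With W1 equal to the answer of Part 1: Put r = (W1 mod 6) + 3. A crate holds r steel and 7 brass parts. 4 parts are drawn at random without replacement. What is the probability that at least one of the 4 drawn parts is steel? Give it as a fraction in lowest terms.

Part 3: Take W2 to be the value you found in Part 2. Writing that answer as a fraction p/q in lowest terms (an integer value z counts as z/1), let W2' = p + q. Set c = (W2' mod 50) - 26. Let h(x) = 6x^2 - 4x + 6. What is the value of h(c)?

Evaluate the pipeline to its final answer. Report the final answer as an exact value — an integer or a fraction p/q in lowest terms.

Part 1: 76871 is prime, so its only divisors are 1 and 76871; sigma = 1 + 76871 = 76872; answer 76872
Part 2: W1 = 76872; r = 3; total draws C(10,4) = 210; complement C(7,4) = 35; favorable 210 - 35 = 175; P = 5/6; answer 5/6
Part 3: W2 = 5/6; threaded value p + q = 11; c = -15; 6*(-15)^2 - 4*(-15)^1 + 6 = (1350) + (60) + (6) = 1416; answer 1416

1416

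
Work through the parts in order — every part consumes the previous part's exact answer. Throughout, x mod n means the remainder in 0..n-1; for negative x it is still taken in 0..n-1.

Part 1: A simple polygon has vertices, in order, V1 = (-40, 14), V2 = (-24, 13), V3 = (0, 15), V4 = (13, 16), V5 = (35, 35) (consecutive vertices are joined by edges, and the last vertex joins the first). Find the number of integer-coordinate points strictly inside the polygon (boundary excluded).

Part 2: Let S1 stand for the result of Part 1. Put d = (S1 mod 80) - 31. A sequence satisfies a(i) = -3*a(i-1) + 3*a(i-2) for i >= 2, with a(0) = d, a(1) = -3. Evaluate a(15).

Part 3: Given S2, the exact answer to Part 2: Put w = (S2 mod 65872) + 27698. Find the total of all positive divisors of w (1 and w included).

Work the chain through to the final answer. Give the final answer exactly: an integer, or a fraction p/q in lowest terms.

76188

Part 1: cross terms: (-40*13 - -24*14)=-184, (-24*15 - 0*13)=-360, (0*16 - 13*15)=-195, (13*35 - 35*16)=-105, (35*14 - -40*35)=1890; twice the area = |1046| = 1046; area = 523; boundary points = 1 + 2 + 1 + 1 + 3 = 8; strictly interior points = area - boundary/2 + 1 = 520; answer 520
Part 2: S1 = 520; d = 9; a(2) = -3*(-3) + 3*(9) = 36; iterating: a(2)=36, a(3)=-117, a(4)=459, a(5)=-1728, a(6)=6561, a(7)=-24867, a(8)=94284, a(9)=-357453, a(10)=1355211, a(11)=-5137992, a(12)=19479609, a(13)=-73852803, a(14)=279997236, a(15)=-1061550117; answer -1061550117
Part 3: S2 = -1061550117; w = 70733; 70733 = 13 * 5441; sigma = (1 + 13) * (1 + 5441) = 14 * 5442 = 76188; answer 76188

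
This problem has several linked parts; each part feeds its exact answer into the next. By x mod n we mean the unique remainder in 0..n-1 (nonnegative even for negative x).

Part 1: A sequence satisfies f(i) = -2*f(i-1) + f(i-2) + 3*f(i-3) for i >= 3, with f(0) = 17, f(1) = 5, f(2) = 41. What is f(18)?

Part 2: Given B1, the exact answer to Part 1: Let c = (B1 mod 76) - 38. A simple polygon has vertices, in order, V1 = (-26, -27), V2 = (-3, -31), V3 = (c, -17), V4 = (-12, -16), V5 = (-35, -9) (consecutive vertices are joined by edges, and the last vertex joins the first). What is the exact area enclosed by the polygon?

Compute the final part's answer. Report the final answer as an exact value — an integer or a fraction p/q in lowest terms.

Part 1: f(3) = -2*(41) + 1*(5) + 3*(17) = -26; iterating: f(3)=-26, f(4)=108, f(5)=-119, f(6)=268, f(7)=-331, f(8)=573, f(9)=-673, f(10)=926, f(11)=-806, f(12)=519, f(13)=934, f(14)=-3767, f(15)=10025, f(16)=-21015, f(17)=40754, f(18)=-72448; answer -72448
Part 2: B1 = -72448; c = 18; cross terms: (-26*-31 - -3*-27)=725, (-3*-17 - 18*-31)=609, (18*-16 - -12*-17)=-492, (-12*-9 - -35*-16)=-452, (-35*-27 - -26*-9)=711; twice the area = |1101| = 1101; area = 1101/2; answer 1101/2

1101/2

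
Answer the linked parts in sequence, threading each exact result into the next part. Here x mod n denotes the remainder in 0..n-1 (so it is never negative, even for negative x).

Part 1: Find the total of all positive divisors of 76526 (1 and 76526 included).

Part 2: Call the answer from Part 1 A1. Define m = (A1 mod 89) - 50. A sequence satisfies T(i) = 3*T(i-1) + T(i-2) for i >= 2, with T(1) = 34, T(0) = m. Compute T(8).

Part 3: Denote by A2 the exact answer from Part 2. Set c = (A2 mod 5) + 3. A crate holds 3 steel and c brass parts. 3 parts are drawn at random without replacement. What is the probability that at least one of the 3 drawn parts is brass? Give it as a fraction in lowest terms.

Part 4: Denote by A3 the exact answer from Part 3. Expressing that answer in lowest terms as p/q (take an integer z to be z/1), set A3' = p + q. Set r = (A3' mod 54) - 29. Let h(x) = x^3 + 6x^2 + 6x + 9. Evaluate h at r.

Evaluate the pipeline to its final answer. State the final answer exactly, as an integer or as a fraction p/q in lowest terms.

Part 1: 76526 = 2 * 83 * 461; sigma = (1 + 2) * (1 + 83) * (1 + 461) = 3 * 84 * 462 = 116424; answer 116424
Part 2: A1 = 116424; m = -38; T(2) = 3*(34) + 1*(-38) = 64; iterating: T(2)=64, T(3)=226, T(4)=742, T(5)=2452, T(6)=8098, T(7)=26746, T(8)=88336; answer 88336
Part 3: A2 = 88336; c = 4; total draws C(7,3) = 35; complement C(3,3) = 1; favorable 35 - 1 = 34; P = 34/35; answer 34/35
Part 4: A3 = 34/35; threaded value p + q = 69; r = -14; 1*(-14)^3 + 6*(-14)^2 + 6*(-14)^1 + 9 = (-2744) + (1176) + (-84) + (9) = -1643; answer -1643

-1643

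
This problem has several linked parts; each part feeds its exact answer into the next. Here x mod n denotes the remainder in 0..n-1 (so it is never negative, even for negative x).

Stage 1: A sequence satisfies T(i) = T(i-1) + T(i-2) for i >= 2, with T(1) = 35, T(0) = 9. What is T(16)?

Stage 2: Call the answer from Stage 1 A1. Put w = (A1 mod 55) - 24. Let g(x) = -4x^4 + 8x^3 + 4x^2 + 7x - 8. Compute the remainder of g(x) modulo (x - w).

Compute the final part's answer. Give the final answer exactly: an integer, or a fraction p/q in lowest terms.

-1684418

Stage 1: T(2) = 1*(35) + 1*(9) = 44; iterating: T(2)=44, T(3)=79, T(4)=123, T(5)=202, T(6)=325, T(7)=527, T(8)=852, T(9)=1379, T(10)=2231, T(11)=3610, T(12)=5841, T(13)=9451, T(14)=15292, T(15)=24743, T(16)=40035; answer 40035
Stage 2: A1 = 40035; w = 26; remainder = value at the root: -4*(26)^4 + 8*(26)^3 + 4*(26)^2 + 7*(26)^1 - 8 = (-1827904) + (140608) + (2704) + (182) + (-8) = -1684418; answer -1684418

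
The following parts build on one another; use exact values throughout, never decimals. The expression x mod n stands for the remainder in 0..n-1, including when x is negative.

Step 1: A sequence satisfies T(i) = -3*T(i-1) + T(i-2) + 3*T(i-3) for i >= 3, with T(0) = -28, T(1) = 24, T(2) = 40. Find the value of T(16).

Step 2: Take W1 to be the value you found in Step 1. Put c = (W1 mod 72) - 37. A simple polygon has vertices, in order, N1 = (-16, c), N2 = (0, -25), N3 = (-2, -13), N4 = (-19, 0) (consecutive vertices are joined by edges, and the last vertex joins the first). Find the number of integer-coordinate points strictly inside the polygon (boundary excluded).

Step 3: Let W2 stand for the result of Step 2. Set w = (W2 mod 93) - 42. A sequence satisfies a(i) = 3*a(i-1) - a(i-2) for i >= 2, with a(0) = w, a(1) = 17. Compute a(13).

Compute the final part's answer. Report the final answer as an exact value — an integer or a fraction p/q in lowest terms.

301697

Step 1: T(3) = -3*(40) + 1*(24) + 3*(-28) = -180; iterating: T(3)=-180, T(4)=652, T(5)=-2016, T(6)=6160, T(7)=-18540, T(8)=55732, T(9)=-167256, T(10)=501880, T(11)=-1505700, T(12)=4517212, T(13)=-13551696, T(14)=40655200, T(15)=-121965660, T(16)=365897092; answer 365897092
Step 2: W1 = 365897092; c = -33; cross terms: (-16*-25 - 0*-33)=400, (0*-13 - -2*-25)=-50, (-2*0 - -19*-13)=-247, (-19*-33 - -16*0)=627; twice the area = |730| = 730; area = 365; boundary points = 8 + 2 + 1 + 3 = 14; strictly interior points = area - boundary/2 + 1 = 359; answer 359
Step 3: W2 = 359; w = 38; a(2) = 3*(17) - 1*(38) = 13; iterating: a(2)=13, a(3)=22, a(4)=53, a(5)=137, a(6)=358, a(7)=937, a(8)=2453, a(9)=6422, a(10)=16813, a(11)=44017, a(12)=115238, a(13)=301697; answer 301697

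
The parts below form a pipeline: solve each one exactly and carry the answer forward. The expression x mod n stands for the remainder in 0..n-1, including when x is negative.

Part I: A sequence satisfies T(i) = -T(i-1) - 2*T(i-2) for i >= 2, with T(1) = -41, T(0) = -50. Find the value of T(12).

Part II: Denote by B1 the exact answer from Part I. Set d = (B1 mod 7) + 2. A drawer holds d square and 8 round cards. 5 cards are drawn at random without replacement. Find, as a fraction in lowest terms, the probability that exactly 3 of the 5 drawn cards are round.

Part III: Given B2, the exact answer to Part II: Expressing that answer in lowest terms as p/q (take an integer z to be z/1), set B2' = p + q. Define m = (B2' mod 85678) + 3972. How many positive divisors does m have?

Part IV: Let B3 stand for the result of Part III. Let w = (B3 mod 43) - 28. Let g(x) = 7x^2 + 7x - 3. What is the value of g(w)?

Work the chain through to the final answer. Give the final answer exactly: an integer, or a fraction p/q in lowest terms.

3231

Part I: T(2) = -1*(-41) - 2*(-50) = 141; iterating: T(2)=141, T(3)=-59, T(4)=-223, T(5)=341, T(6)=105, T(7)=-787, T(8)=577, T(9)=997, T(10)=-2151, T(11)=157, T(12)=4145; answer 4145
Part II: B1 = 4145; d = 3; total draws C(11,5) = 462; favorable C(8,3)*C(3,2) = 168; P = 4/11; answer 4/11
Part III: B2 = 4/11; threaded value p + q = 15; m = 3987; 3987 = 3^2 * 443; number of divisors = (2+1) * (1+1) = 6; answer 6
Part IV: B3 = 6; w = -22; 7*(-22)^2 + 7*(-22)^1 - 3 = (3388) + (-154) + (-3) = 3231; answer 3231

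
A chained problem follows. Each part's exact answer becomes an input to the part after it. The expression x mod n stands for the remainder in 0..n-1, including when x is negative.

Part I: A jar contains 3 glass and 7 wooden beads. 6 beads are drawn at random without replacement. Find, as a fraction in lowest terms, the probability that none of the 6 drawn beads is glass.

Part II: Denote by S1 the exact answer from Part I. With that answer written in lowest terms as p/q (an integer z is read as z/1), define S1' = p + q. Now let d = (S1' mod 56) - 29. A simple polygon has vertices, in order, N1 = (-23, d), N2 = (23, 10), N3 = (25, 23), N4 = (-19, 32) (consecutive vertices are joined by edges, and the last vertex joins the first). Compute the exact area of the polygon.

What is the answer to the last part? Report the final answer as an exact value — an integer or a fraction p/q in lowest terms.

969

Part I: total draws C(10,6) = 210; favorable C(7,6) = 7; P = 1/30; answer 1/30
Part II: S1 = 1/30; threaded value p + q = 31; d = 2; cross terms: (-23*10 - 23*2)=-276, (23*23 - 25*10)=279, (25*32 - -19*23)=1237, (-19*2 - -23*32)=698; twice the area = |1938| = 1938; area = 969; answer 969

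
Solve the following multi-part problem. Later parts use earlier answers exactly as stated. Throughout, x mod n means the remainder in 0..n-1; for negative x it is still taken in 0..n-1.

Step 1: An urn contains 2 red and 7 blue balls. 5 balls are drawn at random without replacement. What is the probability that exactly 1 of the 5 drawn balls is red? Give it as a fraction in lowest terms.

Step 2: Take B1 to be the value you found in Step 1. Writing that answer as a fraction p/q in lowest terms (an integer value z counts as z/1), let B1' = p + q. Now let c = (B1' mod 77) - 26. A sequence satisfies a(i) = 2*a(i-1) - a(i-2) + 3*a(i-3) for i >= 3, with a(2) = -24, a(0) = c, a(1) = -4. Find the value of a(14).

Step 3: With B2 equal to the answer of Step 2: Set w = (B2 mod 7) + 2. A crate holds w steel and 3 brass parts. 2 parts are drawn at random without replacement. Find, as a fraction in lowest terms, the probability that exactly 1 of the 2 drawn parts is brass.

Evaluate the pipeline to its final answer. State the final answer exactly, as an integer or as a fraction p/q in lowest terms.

Step 1: total draws C(9,5) = 126; favorable C(2,1)*C(7,4) = 70; P = 5/9; answer 5/9
Step 2: B1 = 5/9; threaded value p + q = 14; c = -12; a(3) = 2*(-24) - 1*(-4) + 3*(-12) = -80; iterating: a(3)=-80, a(4)=-148, a(5)=-288, a(6)=-668, a(7)=-1492, a(8)=-3180, a(9)=-6872, a(10)=-15040, a(11)=-32748, a(12)=-71072, a(13)=-154516, a(14)=-336204; answer -336204
Step 3: B2 = -336204; w = 8; total draws C(11,2) = 55; favorable C(3,1)*C(8,1) = 24; P = 24/55; answer 24/55

24/55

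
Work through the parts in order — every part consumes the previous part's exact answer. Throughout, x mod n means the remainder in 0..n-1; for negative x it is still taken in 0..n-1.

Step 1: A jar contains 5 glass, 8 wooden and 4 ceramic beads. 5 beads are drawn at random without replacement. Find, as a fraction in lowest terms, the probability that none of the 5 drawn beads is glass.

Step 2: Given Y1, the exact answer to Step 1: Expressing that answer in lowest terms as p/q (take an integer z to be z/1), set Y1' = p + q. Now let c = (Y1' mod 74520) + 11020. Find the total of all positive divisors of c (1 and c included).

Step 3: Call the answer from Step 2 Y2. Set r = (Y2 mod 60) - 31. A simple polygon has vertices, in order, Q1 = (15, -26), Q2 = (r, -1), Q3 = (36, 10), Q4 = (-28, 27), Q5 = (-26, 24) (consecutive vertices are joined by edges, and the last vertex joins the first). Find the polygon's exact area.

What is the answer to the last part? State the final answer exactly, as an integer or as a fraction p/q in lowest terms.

2231/2

Step 1: total draws C(17,5) = 6188; favorable C(12,5) = 792; P = 198/1547; answer 198/1547
Step 2: Y1 = 198/1547; threaded value p + q = 1745; c = 12765; 12765 = 3 * 5 * 23 * 37; sigma = (1 + 3) * (1 + 5) * (1 + 23) * (1 + 37) = 4 * 6 * 24 * 38 = 21888; answer 21888
Step 3: Y2 = 21888; r = 17; cross terms: (15*-1 - 17*-26)=427, (17*10 - 36*-1)=206, (36*27 - -28*10)=1252, (-28*24 - -26*27)=30, (-26*-26 - 15*24)=316; twice the area = |2231| = 2231; area = 2231/2; answer 2231/2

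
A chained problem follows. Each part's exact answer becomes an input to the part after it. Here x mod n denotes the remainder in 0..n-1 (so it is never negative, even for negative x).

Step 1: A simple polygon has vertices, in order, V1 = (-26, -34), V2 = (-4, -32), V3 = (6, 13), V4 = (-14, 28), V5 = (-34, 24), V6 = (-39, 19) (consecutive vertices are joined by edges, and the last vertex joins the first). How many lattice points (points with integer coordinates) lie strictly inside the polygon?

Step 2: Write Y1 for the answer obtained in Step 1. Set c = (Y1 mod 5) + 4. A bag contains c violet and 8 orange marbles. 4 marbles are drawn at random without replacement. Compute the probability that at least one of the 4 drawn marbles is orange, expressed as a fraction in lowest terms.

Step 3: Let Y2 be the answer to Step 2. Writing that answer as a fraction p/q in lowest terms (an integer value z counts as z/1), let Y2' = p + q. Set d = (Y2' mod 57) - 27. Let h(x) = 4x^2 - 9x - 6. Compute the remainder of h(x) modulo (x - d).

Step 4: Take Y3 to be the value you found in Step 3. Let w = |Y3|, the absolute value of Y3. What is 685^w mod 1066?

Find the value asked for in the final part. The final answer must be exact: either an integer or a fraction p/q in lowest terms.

Step 1: cross terms: (-26*-32 - -4*-34)=696, (-4*13 - 6*-32)=140, (6*28 - -14*13)=350, (-14*24 - -34*28)=616, (-34*19 - -39*24)=290, (-39*-34 - -26*19)=1820; twice the area = |3912| = 3912; area = 1956; boundary points = 2 + 5 + 5 + 4 + 5 + 1 = 22; strictly interior points = area - boundary/2 + 1 = 1946; answer 1946
Step 2: Y1 = 1946; c = 5; total draws C(13,4) = 715; complement C(5,4) = 5; favorable 715 - 5 = 710; P = 142/143; answer 142/143
Step 3: Y2 = 142/143; threaded value p + q = 285; d = -27; remainder = value at the root: 4*(-27)^2 - 9*(-27)^1 - 6 = (2916) + (243) + (-6) = 3153; answer 3153
Step 4: Y3 = 3153; w = 3153; squarings mod 1066: 685^1=685, 685^2=185, 685^4=113, 685^8=1043, 685^16=529, 685^32=549, 685^64=789, 685^128=1043, 685^256=529, 685^512=549, 685^1024=789, 685^2048=1043; 685^3153 = 685^1 * 685^16 * 685^64 * 685^1024 * 685^2048 = 833 (mod 1066); answer 833

833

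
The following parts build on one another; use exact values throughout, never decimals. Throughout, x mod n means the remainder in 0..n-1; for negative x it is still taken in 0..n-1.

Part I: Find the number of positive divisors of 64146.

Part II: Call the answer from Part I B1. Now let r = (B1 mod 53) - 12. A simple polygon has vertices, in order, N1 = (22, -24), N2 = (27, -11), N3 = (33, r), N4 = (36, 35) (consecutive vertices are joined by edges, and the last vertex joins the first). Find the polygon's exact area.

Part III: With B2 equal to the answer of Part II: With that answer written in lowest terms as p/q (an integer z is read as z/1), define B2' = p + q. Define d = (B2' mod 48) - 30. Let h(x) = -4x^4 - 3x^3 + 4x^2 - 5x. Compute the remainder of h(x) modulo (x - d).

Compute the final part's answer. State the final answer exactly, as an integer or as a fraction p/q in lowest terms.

Part I: 64146 = 2 * 3 * 10691; number of divisors = (1+1) * (1+1) * (1+1) = 8; answer 8
Part II: B1 = 8; r = -4; cross terms: (22*-11 - 27*-24)=406, (27*-4 - 33*-11)=255, (33*35 - 36*-4)=1299, (36*-24 - 22*35)=-1634; twice the area = |326| = 326; area = 163; answer 163
Part III: B2 = 163; threaded value p + q = 164; d = -10; remainder = value at the root: -4*(-10)^4 - 3*(-10)^3 + 4*(-10)^2 - 5*(-10)^1 = (-40000) + (3000) + (400) + (50) = -36550; answer -36550

-36550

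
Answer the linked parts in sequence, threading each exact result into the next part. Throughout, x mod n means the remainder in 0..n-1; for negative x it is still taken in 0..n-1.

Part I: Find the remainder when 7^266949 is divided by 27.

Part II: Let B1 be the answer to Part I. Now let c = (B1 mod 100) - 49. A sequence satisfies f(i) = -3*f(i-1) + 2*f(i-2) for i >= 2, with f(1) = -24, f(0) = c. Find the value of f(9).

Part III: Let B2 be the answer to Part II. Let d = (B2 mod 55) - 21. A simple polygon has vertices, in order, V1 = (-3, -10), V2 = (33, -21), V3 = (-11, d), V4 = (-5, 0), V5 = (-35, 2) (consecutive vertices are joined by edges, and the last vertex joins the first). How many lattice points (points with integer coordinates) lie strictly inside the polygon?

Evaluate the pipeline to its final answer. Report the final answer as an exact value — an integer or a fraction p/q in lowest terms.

Part I: squarings mod 27: 7^1=7, 7^2=22, 7^4=25, 7^8=4, 7^16=16, 7^32=13, 7^64=7, 7^128=22, 7^256=25, 7^512=4, 7^1024=16, 7^2048=13, 7^4096=7, 7^8192=22, 7^16384=25, 7^32768=4, 7^65536=16, 7^131072=13, 7^262144=7; 7^266949 = 7^1 * 7^4 * 7^64 * 7^128 * 7^512 * 7^4096 * 7^262144 = 1 (mod 27); answer 1
Part II: B1 = 1; c = -48; f(2) = -3*(-24) + 2*(-48) = -24; iterating: f(2)=-24, f(3)=24, f(4)=-120, f(5)=408, f(6)=-1464, f(7)=5208, f(8)=-18552, f(9)=66072; answer 66072
Part III: B2 = 66072; d = -4; cross terms: (-3*-21 - 33*-10)=393, (33*-4 - -11*-21)=-363, (-11*0 - -5*-4)=-20, (-5*2 - -35*0)=-10, (-35*-10 - -3*2)=356; twice the area = |356| = 356; area = 178; boundary points = 1 + 1 + 2 + 2 + 4 = 10; strictly interior points = area - boundary/2 + 1 = 174; answer 174

174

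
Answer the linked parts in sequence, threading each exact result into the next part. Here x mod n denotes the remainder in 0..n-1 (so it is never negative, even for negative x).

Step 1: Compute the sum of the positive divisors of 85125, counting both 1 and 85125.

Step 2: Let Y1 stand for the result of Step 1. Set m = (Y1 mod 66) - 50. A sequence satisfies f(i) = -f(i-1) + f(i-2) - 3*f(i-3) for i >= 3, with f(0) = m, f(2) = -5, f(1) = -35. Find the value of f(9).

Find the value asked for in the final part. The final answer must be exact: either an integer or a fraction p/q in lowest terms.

-2447

Step 1: 85125 = 3 * 5^3 * 227; sigma = (1 + 3) * (1 + 5 + 25 + 125) * (1 + 227) = 4 * 156 * 228 = 142272; answer 142272
Step 2: Y1 = 142272; m = -8; f(3) = -1*(-5) + 1*(-35) - 3*(-8) = -6; iterating: f(3)=-6, f(4)=106, f(5)=-97, f(6)=221, f(7)=-636, f(8)=1148, f(9)=-2447; answer -2447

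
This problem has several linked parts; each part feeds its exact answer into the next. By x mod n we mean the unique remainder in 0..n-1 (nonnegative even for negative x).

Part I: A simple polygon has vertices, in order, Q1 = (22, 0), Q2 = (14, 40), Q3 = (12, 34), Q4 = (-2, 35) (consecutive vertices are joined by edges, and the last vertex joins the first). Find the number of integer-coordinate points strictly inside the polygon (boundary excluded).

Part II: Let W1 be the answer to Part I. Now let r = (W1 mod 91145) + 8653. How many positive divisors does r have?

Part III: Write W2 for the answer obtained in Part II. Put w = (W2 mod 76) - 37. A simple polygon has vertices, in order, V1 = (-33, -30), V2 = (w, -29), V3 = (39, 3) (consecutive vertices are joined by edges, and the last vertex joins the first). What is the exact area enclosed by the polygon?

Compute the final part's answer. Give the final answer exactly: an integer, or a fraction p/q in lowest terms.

36

Part I: cross terms: (22*40 - 14*0)=880, (14*34 - 12*40)=-4, (12*35 - -2*34)=488, (-2*0 - 22*35)=-770; twice the area = |594| = 594; area = 297; boundary points = 8 + 2 + 1 + 1 = 12; strictly interior points = area - boundary/2 + 1 = 292; answer 292
Part II: W1 = 292; r = 8945; 8945 = 5 * 1789; number of divisors = (1+1) * (1+1) = 4; answer 4
Part III: W2 = 4; w = -33; cross terms: (-33*-29 - -33*-30)=-33, (-33*3 - 39*-29)=1032, (39*-30 - -33*3)=-1071; twice the area = |-72| = 72; area = 36; answer 36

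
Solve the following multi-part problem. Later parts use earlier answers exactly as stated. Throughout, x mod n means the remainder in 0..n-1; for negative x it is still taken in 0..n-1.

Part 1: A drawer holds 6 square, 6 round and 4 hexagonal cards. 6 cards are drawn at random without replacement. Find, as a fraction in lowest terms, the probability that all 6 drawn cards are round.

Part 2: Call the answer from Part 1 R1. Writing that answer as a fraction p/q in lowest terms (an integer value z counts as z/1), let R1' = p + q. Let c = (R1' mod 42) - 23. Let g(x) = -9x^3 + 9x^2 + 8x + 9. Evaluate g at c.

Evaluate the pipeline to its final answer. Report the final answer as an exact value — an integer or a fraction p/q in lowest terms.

-1563

Part 1: total draws C(16,6) = 8008; favorable C(6,6) = 1; P = 1/8008; answer 1/8008
Part 2: R1 = 1/8008; threaded value p + q = 8009; c = 6; -9*(6)^3 + 9*(6)^2 + 8*(6)^1 + 9 = (-1944) + (324) + (48) + (9) = -1563; answer -1563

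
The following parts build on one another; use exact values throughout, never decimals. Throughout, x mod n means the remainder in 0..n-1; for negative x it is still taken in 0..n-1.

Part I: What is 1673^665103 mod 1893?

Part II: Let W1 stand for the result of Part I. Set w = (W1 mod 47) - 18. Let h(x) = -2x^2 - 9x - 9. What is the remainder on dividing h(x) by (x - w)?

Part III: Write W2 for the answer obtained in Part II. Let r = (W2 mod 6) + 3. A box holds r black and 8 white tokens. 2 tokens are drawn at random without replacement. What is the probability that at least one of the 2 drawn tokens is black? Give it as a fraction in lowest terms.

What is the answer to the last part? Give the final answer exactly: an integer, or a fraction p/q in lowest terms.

Part I: squarings mod 1893: 1673^1=1673, 1673^2=1075, 1673^4=895, 1673^8=286, 1673^16=397, 1673^32=490, 1673^64=1582, 1673^128=178, 1673^256=1396, 1673^512=919, 1673^1024=283, 1673^2048=583, 1673^4096=1042, 1673^8192=1075, 1673^16384=895, 1673^32768=286, 1673^65536=397, 1673^131072=490, 1673^262144=1582, 1673^524288=178; 1673^665103 = 1673^1 * 1673^2 * 1673^4 * 1673^8 * 1673^512 * 1673^1024 * 1673^8192 * 1673^131072 * 1673^524288 = 101 (mod 1893); answer 101
Part II: W1 = 101; w = -11; remainder = value at the root: -2*(-11)^2 - 9*(-11)^1 - 9 = (-242) + (99) + (-9) = -152; answer -152
Part III: W2 = -152; r = 7; total draws C(15,2) = 105; complement C(8,2) = 28; favorable 105 - 28 = 77; P = 11/15; answer 11/15

11/15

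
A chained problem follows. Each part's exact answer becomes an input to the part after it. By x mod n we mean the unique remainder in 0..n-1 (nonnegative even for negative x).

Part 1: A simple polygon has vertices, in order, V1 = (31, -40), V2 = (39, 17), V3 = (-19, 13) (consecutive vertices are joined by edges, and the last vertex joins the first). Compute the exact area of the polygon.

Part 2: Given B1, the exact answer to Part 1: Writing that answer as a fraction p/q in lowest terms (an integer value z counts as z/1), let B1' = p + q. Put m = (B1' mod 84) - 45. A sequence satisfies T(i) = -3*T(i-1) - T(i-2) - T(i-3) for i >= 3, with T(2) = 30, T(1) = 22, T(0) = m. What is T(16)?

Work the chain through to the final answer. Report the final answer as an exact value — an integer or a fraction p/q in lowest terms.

55025853

Part 1: cross terms: (31*17 - 39*-40)=2087, (39*13 - -19*17)=830, (-19*-40 - 31*13)=357; twice the area = |3274| = 3274; area = 1637; answer 1637
Part 2: B1 = 1637; threaded value p + q = 1638; m = -3; T(3) = -3*(30) - 1*(22) - 1*(-3) = -109; iterating: T(3)=-109, T(4)=275, T(5)=-746, T(6)=2072, T(7)=-5745, T(8)=15909, T(9)=-44054, T(10)=121998, T(11)=-337849, T(12)=935603, T(13)=-2590958, T(14)=7175120, T(15)=-19870005, T(16)=55025853; answer 55025853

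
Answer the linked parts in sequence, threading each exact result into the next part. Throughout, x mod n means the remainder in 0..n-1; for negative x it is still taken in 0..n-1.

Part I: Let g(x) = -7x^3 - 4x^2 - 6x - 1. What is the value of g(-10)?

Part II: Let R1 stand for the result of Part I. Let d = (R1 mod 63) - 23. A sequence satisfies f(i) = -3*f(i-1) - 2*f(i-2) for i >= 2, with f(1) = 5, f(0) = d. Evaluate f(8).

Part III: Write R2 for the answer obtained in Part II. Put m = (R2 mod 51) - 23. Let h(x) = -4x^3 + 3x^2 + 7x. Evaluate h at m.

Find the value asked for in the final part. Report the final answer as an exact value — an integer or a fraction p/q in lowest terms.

Part I: -7*(-10)^3 - 4*(-10)^2 - 6*(-10)^1 - 1 = (7000) + (-400) + (60) + (-1) = 6659; answer 6659
Part II: R1 = 6659; d = 21; f(2) = -3*(5) - 2*(21) = -57; iterating: f(2)=-57, f(3)=161, f(4)=-369, f(5)=785, f(6)=-1617, f(7)=3281, f(8)=-6609; answer -6609
Part III: R2 = -6609; m = -2; -4*(-2)^3 + 3*(-2)^2 + 7*(-2)^1 = (32) + (12) + (-14) = 30; answer 30

30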